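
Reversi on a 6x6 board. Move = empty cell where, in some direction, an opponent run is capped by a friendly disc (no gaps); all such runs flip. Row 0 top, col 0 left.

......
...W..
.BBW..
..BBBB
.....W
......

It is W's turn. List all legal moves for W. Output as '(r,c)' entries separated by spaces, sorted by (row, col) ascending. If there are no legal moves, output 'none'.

Answer: (2,0) (2,5) (3,1) (4,1) (4,3)

Derivation:
(1,0): no bracket -> illegal
(1,1): no bracket -> illegal
(1,2): no bracket -> illegal
(2,0): flips 2 -> legal
(2,4): no bracket -> illegal
(2,5): flips 1 -> legal
(3,0): no bracket -> illegal
(3,1): flips 1 -> legal
(4,1): flips 1 -> legal
(4,2): no bracket -> illegal
(4,3): flips 1 -> legal
(4,4): no bracket -> illegal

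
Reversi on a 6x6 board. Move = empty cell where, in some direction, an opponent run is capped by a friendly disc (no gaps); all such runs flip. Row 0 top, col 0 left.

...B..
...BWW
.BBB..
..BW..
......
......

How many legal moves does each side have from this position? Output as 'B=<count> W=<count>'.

-- B to move --
(0,4): no bracket -> illegal
(0,5): flips 1 -> legal
(2,4): no bracket -> illegal
(2,5): flips 1 -> legal
(3,4): flips 1 -> legal
(4,2): no bracket -> illegal
(4,3): flips 1 -> legal
(4,4): flips 1 -> legal
B mobility = 5
-- W to move --
(0,2): no bracket -> illegal
(0,4): no bracket -> illegal
(1,0): no bracket -> illegal
(1,1): flips 1 -> legal
(1,2): flips 1 -> legal
(2,0): no bracket -> illegal
(2,4): no bracket -> illegal
(3,0): no bracket -> illegal
(3,1): flips 1 -> legal
(3,4): no bracket -> illegal
(4,1): flips 2 -> legal
(4,2): no bracket -> illegal
(4,3): no bracket -> illegal
W mobility = 4

Answer: B=5 W=4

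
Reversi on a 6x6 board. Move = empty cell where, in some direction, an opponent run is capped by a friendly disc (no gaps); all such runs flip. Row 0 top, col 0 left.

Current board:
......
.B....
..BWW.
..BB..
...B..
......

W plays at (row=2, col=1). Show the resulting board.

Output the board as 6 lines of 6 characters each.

Answer: ......
.B....
.WWWW.
..BB..
...B..
......

Derivation:
Place W at (2,1); scan 8 dirs for brackets.
Dir NW: first cell '.' (not opp) -> no flip
Dir N: opp run (1,1), next='.' -> no flip
Dir NE: first cell '.' (not opp) -> no flip
Dir W: first cell '.' (not opp) -> no flip
Dir E: opp run (2,2) capped by W -> flip
Dir SW: first cell '.' (not opp) -> no flip
Dir S: first cell '.' (not opp) -> no flip
Dir SE: opp run (3,2) (4,3), next='.' -> no flip
All flips: (2,2)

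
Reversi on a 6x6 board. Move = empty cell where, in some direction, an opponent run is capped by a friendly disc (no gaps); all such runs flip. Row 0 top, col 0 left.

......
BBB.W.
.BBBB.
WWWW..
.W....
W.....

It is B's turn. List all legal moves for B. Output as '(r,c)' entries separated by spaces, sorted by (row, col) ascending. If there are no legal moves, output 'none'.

Answer: (0,4) (0,5) (4,0) (4,2) (4,3) (4,4) (5,1)

Derivation:
(0,3): no bracket -> illegal
(0,4): flips 1 -> legal
(0,5): flips 1 -> legal
(1,3): no bracket -> illegal
(1,5): no bracket -> illegal
(2,0): no bracket -> illegal
(2,5): no bracket -> illegal
(3,4): no bracket -> illegal
(4,0): flips 1 -> legal
(4,2): flips 2 -> legal
(4,3): flips 2 -> legal
(4,4): flips 1 -> legal
(5,1): flips 2 -> legal
(5,2): no bracket -> illegal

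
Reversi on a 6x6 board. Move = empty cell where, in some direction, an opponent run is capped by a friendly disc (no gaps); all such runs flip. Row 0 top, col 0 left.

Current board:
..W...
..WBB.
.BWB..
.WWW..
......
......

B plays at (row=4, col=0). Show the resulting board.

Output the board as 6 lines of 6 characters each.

Answer: ..W...
..WBB.
.BBB..
.BWW..
B.....
......

Derivation:
Place B at (4,0); scan 8 dirs for brackets.
Dir NW: edge -> no flip
Dir N: first cell '.' (not opp) -> no flip
Dir NE: opp run (3,1) (2,2) capped by B -> flip
Dir W: edge -> no flip
Dir E: first cell '.' (not opp) -> no flip
Dir SW: edge -> no flip
Dir S: first cell '.' (not opp) -> no flip
Dir SE: first cell '.' (not opp) -> no flip
All flips: (2,2) (3,1)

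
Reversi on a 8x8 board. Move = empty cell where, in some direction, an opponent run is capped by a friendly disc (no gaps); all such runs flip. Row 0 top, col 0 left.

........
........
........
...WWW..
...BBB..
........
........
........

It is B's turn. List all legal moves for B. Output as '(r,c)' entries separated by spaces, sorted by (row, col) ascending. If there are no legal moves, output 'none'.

(2,2): flips 1 -> legal
(2,3): flips 2 -> legal
(2,4): flips 1 -> legal
(2,5): flips 2 -> legal
(2,6): flips 1 -> legal
(3,2): no bracket -> illegal
(3,6): no bracket -> illegal
(4,2): no bracket -> illegal
(4,6): no bracket -> illegal

Answer: (2,2) (2,3) (2,4) (2,5) (2,6)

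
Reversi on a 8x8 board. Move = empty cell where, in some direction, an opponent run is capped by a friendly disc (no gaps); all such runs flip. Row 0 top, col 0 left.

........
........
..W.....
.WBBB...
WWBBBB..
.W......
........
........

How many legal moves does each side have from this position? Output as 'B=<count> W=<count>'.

Answer: B=6 W=7

Derivation:
-- B to move --
(1,1): flips 1 -> legal
(1,2): flips 1 -> legal
(1,3): no bracket -> illegal
(2,0): flips 1 -> legal
(2,1): no bracket -> illegal
(2,3): no bracket -> illegal
(3,0): flips 1 -> legal
(5,0): flips 1 -> legal
(5,2): no bracket -> illegal
(6,0): flips 1 -> legal
(6,1): no bracket -> illegal
(6,2): no bracket -> illegal
B mobility = 6
-- W to move --
(2,1): no bracket -> illegal
(2,3): flips 1 -> legal
(2,4): flips 2 -> legal
(2,5): no bracket -> illegal
(3,5): flips 3 -> legal
(3,6): no bracket -> illegal
(4,6): flips 4 -> legal
(5,2): flips 2 -> legal
(5,3): flips 1 -> legal
(5,4): no bracket -> illegal
(5,5): flips 2 -> legal
(5,6): no bracket -> illegal
W mobility = 7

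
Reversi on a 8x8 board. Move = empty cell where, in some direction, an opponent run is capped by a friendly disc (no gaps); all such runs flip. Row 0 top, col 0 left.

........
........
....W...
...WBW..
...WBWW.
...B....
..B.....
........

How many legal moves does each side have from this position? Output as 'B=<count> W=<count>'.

-- B to move --
(1,3): no bracket -> illegal
(1,4): flips 1 -> legal
(1,5): no bracket -> illegal
(2,2): flips 1 -> legal
(2,3): flips 2 -> legal
(2,5): no bracket -> illegal
(2,6): flips 1 -> legal
(3,2): flips 1 -> legal
(3,6): flips 1 -> legal
(3,7): no bracket -> illegal
(4,2): flips 1 -> legal
(4,7): flips 2 -> legal
(5,2): flips 1 -> legal
(5,4): no bracket -> illegal
(5,5): no bracket -> illegal
(5,6): flips 1 -> legal
(5,7): no bracket -> illegal
B mobility = 10
-- W to move --
(2,3): flips 1 -> legal
(2,5): flips 1 -> legal
(4,2): no bracket -> illegal
(5,1): no bracket -> illegal
(5,2): no bracket -> illegal
(5,4): flips 2 -> legal
(5,5): flips 1 -> legal
(6,1): no bracket -> illegal
(6,3): flips 1 -> legal
(6,4): no bracket -> illegal
(7,1): flips 3 -> legal
(7,2): no bracket -> illegal
(7,3): no bracket -> illegal
W mobility = 6

Answer: B=10 W=6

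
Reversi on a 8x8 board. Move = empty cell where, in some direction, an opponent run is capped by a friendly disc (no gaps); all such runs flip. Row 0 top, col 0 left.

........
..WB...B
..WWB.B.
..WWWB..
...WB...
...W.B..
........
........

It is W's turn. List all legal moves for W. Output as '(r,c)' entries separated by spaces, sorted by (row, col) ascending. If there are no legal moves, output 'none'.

(0,2): no bracket -> illegal
(0,3): flips 1 -> legal
(0,4): flips 1 -> legal
(0,6): no bracket -> illegal
(0,7): no bracket -> illegal
(1,4): flips 2 -> legal
(1,5): flips 1 -> legal
(1,6): no bracket -> illegal
(2,5): flips 1 -> legal
(2,7): no bracket -> illegal
(3,6): flips 1 -> legal
(3,7): no bracket -> illegal
(4,5): flips 1 -> legal
(4,6): no bracket -> illegal
(5,4): flips 1 -> legal
(5,6): no bracket -> illegal
(6,4): no bracket -> illegal
(6,5): no bracket -> illegal
(6,6): flips 2 -> legal

Answer: (0,3) (0,4) (1,4) (1,5) (2,5) (3,6) (4,5) (5,4) (6,6)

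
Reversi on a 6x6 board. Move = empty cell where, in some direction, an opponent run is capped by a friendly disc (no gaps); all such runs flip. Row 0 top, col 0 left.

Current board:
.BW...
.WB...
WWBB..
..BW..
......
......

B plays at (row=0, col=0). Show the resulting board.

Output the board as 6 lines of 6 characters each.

Answer: BBW...
.BB...
WWBB..
..BW..
......
......

Derivation:
Place B at (0,0); scan 8 dirs for brackets.
Dir NW: edge -> no flip
Dir N: edge -> no flip
Dir NE: edge -> no flip
Dir W: edge -> no flip
Dir E: first cell 'B' (not opp) -> no flip
Dir SW: edge -> no flip
Dir S: first cell '.' (not opp) -> no flip
Dir SE: opp run (1,1) capped by B -> flip
All flips: (1,1)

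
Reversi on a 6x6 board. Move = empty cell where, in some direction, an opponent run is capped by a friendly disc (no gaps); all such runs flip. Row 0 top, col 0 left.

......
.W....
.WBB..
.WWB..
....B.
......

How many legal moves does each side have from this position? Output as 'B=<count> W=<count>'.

Answer: B=6 W=6

Derivation:
-- B to move --
(0,0): flips 1 -> legal
(0,1): no bracket -> illegal
(0,2): no bracket -> illegal
(1,0): no bracket -> illegal
(1,2): no bracket -> illegal
(2,0): flips 1 -> legal
(3,0): flips 2 -> legal
(4,0): flips 1 -> legal
(4,1): flips 1 -> legal
(4,2): flips 1 -> legal
(4,3): no bracket -> illegal
B mobility = 6
-- W to move --
(1,2): flips 1 -> legal
(1,3): flips 1 -> legal
(1,4): flips 1 -> legal
(2,4): flips 2 -> legal
(3,4): flips 1 -> legal
(3,5): no bracket -> illegal
(4,2): no bracket -> illegal
(4,3): no bracket -> illegal
(4,5): no bracket -> illegal
(5,3): no bracket -> illegal
(5,4): no bracket -> illegal
(5,5): flips 3 -> legal
W mobility = 6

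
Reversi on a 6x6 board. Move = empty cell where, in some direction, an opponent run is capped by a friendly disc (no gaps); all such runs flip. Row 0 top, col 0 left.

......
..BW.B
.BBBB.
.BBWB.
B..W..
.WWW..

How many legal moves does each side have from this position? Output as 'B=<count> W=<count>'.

-- B to move --
(0,2): flips 1 -> legal
(0,3): flips 1 -> legal
(0,4): flips 1 -> legal
(1,4): flips 1 -> legal
(4,1): no bracket -> illegal
(4,2): flips 1 -> legal
(4,4): flips 1 -> legal
(5,0): no bracket -> illegal
(5,4): flips 1 -> legal
B mobility = 7
-- W to move --
(0,1): no bracket -> illegal
(0,2): no bracket -> illegal
(0,3): no bracket -> illegal
(0,4): no bracket -> illegal
(0,5): no bracket -> illegal
(1,0): flips 2 -> legal
(1,1): flips 2 -> legal
(1,4): no bracket -> illegal
(2,0): no bracket -> illegal
(2,5): flips 1 -> legal
(3,0): flips 2 -> legal
(3,5): flips 2 -> legal
(4,1): no bracket -> illegal
(4,2): no bracket -> illegal
(4,4): no bracket -> illegal
(4,5): no bracket -> illegal
(5,0): no bracket -> illegal
W mobility = 5

Answer: B=7 W=5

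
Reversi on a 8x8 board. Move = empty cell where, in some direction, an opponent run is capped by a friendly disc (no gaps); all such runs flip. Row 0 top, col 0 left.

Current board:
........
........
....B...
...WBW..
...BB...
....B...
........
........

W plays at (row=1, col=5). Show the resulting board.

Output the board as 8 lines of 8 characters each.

Answer: ........
.....W..
....W...
...WBW..
...BB...
....B...
........
........

Derivation:
Place W at (1,5); scan 8 dirs for brackets.
Dir NW: first cell '.' (not opp) -> no flip
Dir N: first cell '.' (not opp) -> no flip
Dir NE: first cell '.' (not opp) -> no flip
Dir W: first cell '.' (not opp) -> no flip
Dir E: first cell '.' (not opp) -> no flip
Dir SW: opp run (2,4) capped by W -> flip
Dir S: first cell '.' (not opp) -> no flip
Dir SE: first cell '.' (not opp) -> no flip
All flips: (2,4)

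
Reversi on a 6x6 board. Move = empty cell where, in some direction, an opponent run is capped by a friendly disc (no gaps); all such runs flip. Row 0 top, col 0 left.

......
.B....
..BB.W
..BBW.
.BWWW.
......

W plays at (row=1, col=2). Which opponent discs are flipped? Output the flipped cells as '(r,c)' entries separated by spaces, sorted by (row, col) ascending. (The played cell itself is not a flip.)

Dir NW: first cell '.' (not opp) -> no flip
Dir N: first cell '.' (not opp) -> no flip
Dir NE: first cell '.' (not opp) -> no flip
Dir W: opp run (1,1), next='.' -> no flip
Dir E: first cell '.' (not opp) -> no flip
Dir SW: first cell '.' (not opp) -> no flip
Dir S: opp run (2,2) (3,2) capped by W -> flip
Dir SE: opp run (2,3) capped by W -> flip

Answer: (2,2) (2,3) (3,2)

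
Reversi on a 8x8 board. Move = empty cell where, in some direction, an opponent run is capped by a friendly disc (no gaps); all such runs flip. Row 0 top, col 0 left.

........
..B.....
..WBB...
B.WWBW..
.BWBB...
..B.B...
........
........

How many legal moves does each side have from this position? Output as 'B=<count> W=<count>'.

-- B to move --
(1,1): flips 2 -> legal
(1,3): no bracket -> illegal
(2,1): flips 2 -> legal
(2,5): no bracket -> illegal
(2,6): flips 1 -> legal
(3,1): flips 2 -> legal
(3,6): flips 1 -> legal
(4,5): no bracket -> illegal
(4,6): flips 1 -> legal
(5,1): flips 2 -> legal
(5,3): no bracket -> illegal
B mobility = 7
-- W to move --
(0,1): no bracket -> illegal
(0,2): flips 1 -> legal
(0,3): no bracket -> illegal
(1,1): no bracket -> illegal
(1,3): flips 2 -> legal
(1,4): flips 1 -> legal
(1,5): flips 1 -> legal
(2,0): no bracket -> illegal
(2,1): no bracket -> illegal
(2,5): flips 2 -> legal
(3,1): no bracket -> illegal
(4,0): flips 1 -> legal
(4,5): flips 2 -> legal
(5,0): flips 1 -> legal
(5,1): no bracket -> illegal
(5,3): flips 2 -> legal
(5,5): flips 1 -> legal
(6,1): no bracket -> illegal
(6,2): flips 1 -> legal
(6,3): no bracket -> illegal
(6,4): no bracket -> illegal
(6,5): flips 2 -> legal
W mobility = 12

Answer: B=7 W=12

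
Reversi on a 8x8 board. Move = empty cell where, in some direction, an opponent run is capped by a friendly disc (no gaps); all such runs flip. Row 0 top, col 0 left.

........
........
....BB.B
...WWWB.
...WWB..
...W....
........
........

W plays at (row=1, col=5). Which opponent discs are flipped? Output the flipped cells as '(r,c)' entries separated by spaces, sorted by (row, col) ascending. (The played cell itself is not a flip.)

Answer: (2,4) (2,5)

Derivation:
Dir NW: first cell '.' (not opp) -> no flip
Dir N: first cell '.' (not opp) -> no flip
Dir NE: first cell '.' (not opp) -> no flip
Dir W: first cell '.' (not opp) -> no flip
Dir E: first cell '.' (not opp) -> no flip
Dir SW: opp run (2,4) capped by W -> flip
Dir S: opp run (2,5) capped by W -> flip
Dir SE: first cell '.' (not opp) -> no flip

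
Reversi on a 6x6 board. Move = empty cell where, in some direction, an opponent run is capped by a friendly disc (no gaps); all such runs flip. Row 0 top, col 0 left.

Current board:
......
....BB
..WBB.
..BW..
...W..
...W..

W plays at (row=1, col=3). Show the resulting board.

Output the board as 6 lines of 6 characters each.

Answer: ......
...WBB
..WWB.
..BW..
...W..
...W..

Derivation:
Place W at (1,3); scan 8 dirs for brackets.
Dir NW: first cell '.' (not opp) -> no flip
Dir N: first cell '.' (not opp) -> no flip
Dir NE: first cell '.' (not opp) -> no flip
Dir W: first cell '.' (not opp) -> no flip
Dir E: opp run (1,4) (1,5), next=edge -> no flip
Dir SW: first cell 'W' (not opp) -> no flip
Dir S: opp run (2,3) capped by W -> flip
Dir SE: opp run (2,4), next='.' -> no flip
All flips: (2,3)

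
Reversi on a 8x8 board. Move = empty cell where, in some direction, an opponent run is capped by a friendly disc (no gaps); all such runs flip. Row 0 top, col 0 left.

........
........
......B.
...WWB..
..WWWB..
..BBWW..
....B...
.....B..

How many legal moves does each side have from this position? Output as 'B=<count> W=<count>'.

Answer: B=10 W=11

Derivation:
-- B to move --
(2,2): no bracket -> illegal
(2,3): flips 3 -> legal
(2,4): flips 3 -> legal
(2,5): flips 2 -> legal
(3,1): flips 1 -> legal
(3,2): flips 3 -> legal
(4,1): flips 3 -> legal
(4,6): flips 1 -> legal
(5,1): no bracket -> illegal
(5,6): flips 2 -> legal
(6,3): flips 1 -> legal
(6,5): flips 1 -> legal
(6,6): no bracket -> illegal
B mobility = 10
-- W to move --
(1,5): no bracket -> illegal
(1,6): no bracket -> illegal
(1,7): flips 2 -> legal
(2,4): no bracket -> illegal
(2,5): flips 2 -> legal
(2,7): no bracket -> illegal
(3,6): flips 2 -> legal
(3,7): no bracket -> illegal
(4,1): no bracket -> illegal
(4,6): flips 1 -> legal
(5,1): flips 2 -> legal
(5,6): flips 1 -> legal
(6,1): flips 1 -> legal
(6,2): flips 2 -> legal
(6,3): flips 1 -> legal
(6,5): no bracket -> illegal
(6,6): no bracket -> illegal
(7,3): flips 1 -> legal
(7,4): flips 1 -> legal
(7,6): no bracket -> illegal
W mobility = 11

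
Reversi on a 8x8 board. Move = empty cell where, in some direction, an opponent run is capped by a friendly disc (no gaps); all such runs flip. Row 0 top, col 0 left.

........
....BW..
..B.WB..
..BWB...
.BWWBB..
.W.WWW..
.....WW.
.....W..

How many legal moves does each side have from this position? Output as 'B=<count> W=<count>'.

-- B to move --
(0,4): no bracket -> illegal
(0,5): flips 1 -> legal
(0,6): no bracket -> illegal
(1,3): no bracket -> illegal
(1,6): flips 1 -> legal
(2,3): flips 1 -> legal
(2,6): no bracket -> illegal
(3,1): no bracket -> illegal
(3,5): no bracket -> illegal
(4,0): no bracket -> illegal
(4,6): no bracket -> illegal
(5,0): no bracket -> illegal
(5,2): flips 2 -> legal
(5,6): no bracket -> illegal
(5,7): no bracket -> illegal
(6,0): no bracket -> illegal
(6,1): flips 1 -> legal
(6,2): flips 1 -> legal
(6,3): flips 1 -> legal
(6,4): flips 1 -> legal
(6,7): no bracket -> illegal
(7,4): no bracket -> illegal
(7,6): flips 3 -> legal
(7,7): flips 2 -> legal
B mobility = 10
-- W to move --
(0,3): no bracket -> illegal
(0,4): flips 1 -> legal
(0,5): no bracket -> illegal
(1,1): flips 1 -> legal
(1,2): flips 2 -> legal
(1,3): flips 1 -> legal
(1,6): flips 2 -> legal
(2,1): flips 1 -> legal
(2,3): no bracket -> illegal
(2,6): flips 1 -> legal
(3,0): no bracket -> illegal
(3,1): flips 2 -> legal
(3,5): flips 4 -> legal
(3,6): flips 1 -> legal
(4,0): flips 1 -> legal
(4,6): flips 2 -> legal
(5,0): no bracket -> illegal
(5,2): no bracket -> illegal
(5,6): no bracket -> illegal
W mobility = 12

Answer: B=10 W=12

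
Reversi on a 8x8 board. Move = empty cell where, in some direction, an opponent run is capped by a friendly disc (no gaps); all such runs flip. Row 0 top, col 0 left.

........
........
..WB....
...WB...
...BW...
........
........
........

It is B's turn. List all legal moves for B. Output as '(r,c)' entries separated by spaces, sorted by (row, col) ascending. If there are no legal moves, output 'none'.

Answer: (2,1) (3,2) (4,5) (5,4)

Derivation:
(1,1): no bracket -> illegal
(1,2): no bracket -> illegal
(1,3): no bracket -> illegal
(2,1): flips 1 -> legal
(2,4): no bracket -> illegal
(3,1): no bracket -> illegal
(3,2): flips 1 -> legal
(3,5): no bracket -> illegal
(4,2): no bracket -> illegal
(4,5): flips 1 -> legal
(5,3): no bracket -> illegal
(5,4): flips 1 -> legal
(5,5): no bracket -> illegal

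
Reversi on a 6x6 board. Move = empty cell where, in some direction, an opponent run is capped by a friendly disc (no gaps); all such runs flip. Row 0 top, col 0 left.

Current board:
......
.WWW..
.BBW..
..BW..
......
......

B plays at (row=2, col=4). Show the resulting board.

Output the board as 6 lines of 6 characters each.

Answer: ......
.WWW..
.BBBB.
..BW..
......
......

Derivation:
Place B at (2,4); scan 8 dirs for brackets.
Dir NW: opp run (1,3), next='.' -> no flip
Dir N: first cell '.' (not opp) -> no flip
Dir NE: first cell '.' (not opp) -> no flip
Dir W: opp run (2,3) capped by B -> flip
Dir E: first cell '.' (not opp) -> no flip
Dir SW: opp run (3,3), next='.' -> no flip
Dir S: first cell '.' (not opp) -> no flip
Dir SE: first cell '.' (not opp) -> no flip
All flips: (2,3)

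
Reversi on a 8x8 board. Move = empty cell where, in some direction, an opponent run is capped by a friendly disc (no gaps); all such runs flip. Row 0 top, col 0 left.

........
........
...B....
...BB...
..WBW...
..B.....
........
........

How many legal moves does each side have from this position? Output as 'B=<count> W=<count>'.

-- B to move --
(3,1): no bracket -> illegal
(3,2): flips 1 -> legal
(3,5): no bracket -> illegal
(4,1): flips 1 -> legal
(4,5): flips 1 -> legal
(5,1): flips 1 -> legal
(5,3): no bracket -> illegal
(5,4): flips 1 -> legal
(5,5): flips 1 -> legal
B mobility = 6
-- W to move --
(1,2): no bracket -> illegal
(1,3): no bracket -> illegal
(1,4): no bracket -> illegal
(2,2): flips 1 -> legal
(2,4): flips 2 -> legal
(2,5): no bracket -> illegal
(3,2): no bracket -> illegal
(3,5): no bracket -> illegal
(4,1): no bracket -> illegal
(4,5): no bracket -> illegal
(5,1): no bracket -> illegal
(5,3): no bracket -> illegal
(5,4): no bracket -> illegal
(6,1): no bracket -> illegal
(6,2): flips 1 -> legal
(6,3): no bracket -> illegal
W mobility = 3

Answer: B=6 W=3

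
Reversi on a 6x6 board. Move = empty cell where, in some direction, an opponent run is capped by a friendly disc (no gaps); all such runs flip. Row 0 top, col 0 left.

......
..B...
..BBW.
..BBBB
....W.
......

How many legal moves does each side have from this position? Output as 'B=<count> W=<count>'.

-- B to move --
(1,3): flips 1 -> legal
(1,4): flips 1 -> legal
(1,5): flips 1 -> legal
(2,5): flips 1 -> legal
(4,3): no bracket -> illegal
(4,5): no bracket -> illegal
(5,3): flips 1 -> legal
(5,4): flips 1 -> legal
(5,5): flips 1 -> legal
B mobility = 7
-- W to move --
(0,1): no bracket -> illegal
(0,2): no bracket -> illegal
(0,3): no bracket -> illegal
(1,1): flips 2 -> legal
(1,3): no bracket -> illegal
(1,4): no bracket -> illegal
(2,1): flips 2 -> legal
(2,5): no bracket -> illegal
(3,1): no bracket -> illegal
(4,1): no bracket -> illegal
(4,2): flips 1 -> legal
(4,3): no bracket -> illegal
(4,5): no bracket -> illegal
W mobility = 3

Answer: B=7 W=3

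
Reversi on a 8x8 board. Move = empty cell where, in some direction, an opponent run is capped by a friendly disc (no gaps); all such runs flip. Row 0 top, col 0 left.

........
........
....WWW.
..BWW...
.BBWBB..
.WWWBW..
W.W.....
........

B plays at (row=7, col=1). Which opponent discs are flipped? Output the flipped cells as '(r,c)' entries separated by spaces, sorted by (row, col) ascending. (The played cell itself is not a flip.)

Dir NW: opp run (6,0), next=edge -> no flip
Dir N: first cell '.' (not opp) -> no flip
Dir NE: opp run (6,2) (5,3) capped by B -> flip
Dir W: first cell '.' (not opp) -> no flip
Dir E: first cell '.' (not opp) -> no flip
Dir SW: edge -> no flip
Dir S: edge -> no flip
Dir SE: edge -> no flip

Answer: (5,3) (6,2)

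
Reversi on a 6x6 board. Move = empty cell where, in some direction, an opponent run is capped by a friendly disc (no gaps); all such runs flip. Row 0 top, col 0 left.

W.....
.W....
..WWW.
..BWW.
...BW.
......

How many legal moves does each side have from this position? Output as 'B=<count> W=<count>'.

-- B to move --
(0,1): no bracket -> illegal
(0,2): no bracket -> illegal
(1,0): no bracket -> illegal
(1,2): flips 1 -> legal
(1,3): flips 2 -> legal
(1,4): flips 1 -> legal
(1,5): no bracket -> illegal
(2,0): no bracket -> illegal
(2,1): no bracket -> illegal
(2,5): flips 1 -> legal
(3,1): no bracket -> illegal
(3,5): flips 2 -> legal
(4,2): no bracket -> illegal
(4,5): flips 1 -> legal
(5,3): no bracket -> illegal
(5,4): no bracket -> illegal
(5,5): no bracket -> illegal
B mobility = 6
-- W to move --
(2,1): no bracket -> illegal
(3,1): flips 1 -> legal
(4,1): flips 1 -> legal
(4,2): flips 2 -> legal
(5,2): flips 1 -> legal
(5,3): flips 1 -> legal
(5,4): no bracket -> illegal
W mobility = 5

Answer: B=6 W=5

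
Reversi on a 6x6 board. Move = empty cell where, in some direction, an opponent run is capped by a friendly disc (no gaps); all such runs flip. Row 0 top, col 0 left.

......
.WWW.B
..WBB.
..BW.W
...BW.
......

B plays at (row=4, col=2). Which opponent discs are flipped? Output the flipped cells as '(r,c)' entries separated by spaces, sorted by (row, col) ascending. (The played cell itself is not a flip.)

Dir NW: first cell '.' (not opp) -> no flip
Dir N: first cell 'B' (not opp) -> no flip
Dir NE: opp run (3,3) capped by B -> flip
Dir W: first cell '.' (not opp) -> no flip
Dir E: first cell 'B' (not opp) -> no flip
Dir SW: first cell '.' (not opp) -> no flip
Dir S: first cell '.' (not opp) -> no flip
Dir SE: first cell '.' (not opp) -> no flip

Answer: (3,3)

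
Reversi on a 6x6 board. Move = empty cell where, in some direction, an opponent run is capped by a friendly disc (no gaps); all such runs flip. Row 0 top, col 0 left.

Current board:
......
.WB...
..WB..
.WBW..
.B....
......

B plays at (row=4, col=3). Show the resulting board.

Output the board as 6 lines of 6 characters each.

Answer: ......
.WB...
..WB..
.WBB..
.B.B..
......

Derivation:
Place B at (4,3); scan 8 dirs for brackets.
Dir NW: first cell 'B' (not opp) -> no flip
Dir N: opp run (3,3) capped by B -> flip
Dir NE: first cell '.' (not opp) -> no flip
Dir W: first cell '.' (not opp) -> no flip
Dir E: first cell '.' (not opp) -> no flip
Dir SW: first cell '.' (not opp) -> no flip
Dir S: first cell '.' (not opp) -> no flip
Dir SE: first cell '.' (not opp) -> no flip
All flips: (3,3)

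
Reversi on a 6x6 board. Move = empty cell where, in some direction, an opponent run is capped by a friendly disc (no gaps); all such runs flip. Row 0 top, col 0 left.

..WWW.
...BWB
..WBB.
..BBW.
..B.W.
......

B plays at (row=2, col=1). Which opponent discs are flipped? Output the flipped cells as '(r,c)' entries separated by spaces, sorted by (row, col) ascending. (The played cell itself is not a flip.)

Dir NW: first cell '.' (not opp) -> no flip
Dir N: first cell '.' (not opp) -> no flip
Dir NE: first cell '.' (not opp) -> no flip
Dir W: first cell '.' (not opp) -> no flip
Dir E: opp run (2,2) capped by B -> flip
Dir SW: first cell '.' (not opp) -> no flip
Dir S: first cell '.' (not opp) -> no flip
Dir SE: first cell 'B' (not opp) -> no flip

Answer: (2,2)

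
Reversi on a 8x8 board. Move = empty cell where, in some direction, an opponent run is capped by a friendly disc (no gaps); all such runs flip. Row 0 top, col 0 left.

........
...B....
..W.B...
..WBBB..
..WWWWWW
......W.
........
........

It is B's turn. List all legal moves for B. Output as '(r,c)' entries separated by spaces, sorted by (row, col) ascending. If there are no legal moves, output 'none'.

Answer: (1,1) (3,1) (5,1) (5,2) (5,3) (5,4) (5,5) (5,7) (6,7)

Derivation:
(1,1): flips 1 -> legal
(1,2): no bracket -> illegal
(2,1): no bracket -> illegal
(2,3): no bracket -> illegal
(3,1): flips 2 -> legal
(3,6): no bracket -> illegal
(3,7): no bracket -> illegal
(4,1): no bracket -> illegal
(5,1): flips 1 -> legal
(5,2): flips 1 -> legal
(5,3): flips 2 -> legal
(5,4): flips 1 -> legal
(5,5): flips 2 -> legal
(5,7): flips 1 -> legal
(6,5): no bracket -> illegal
(6,6): no bracket -> illegal
(6,7): flips 2 -> legal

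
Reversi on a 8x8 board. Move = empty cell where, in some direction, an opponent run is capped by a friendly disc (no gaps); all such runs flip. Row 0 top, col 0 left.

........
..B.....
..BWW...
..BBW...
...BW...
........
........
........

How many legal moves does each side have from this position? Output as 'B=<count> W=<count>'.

-- B to move --
(1,3): flips 1 -> legal
(1,4): flips 1 -> legal
(1,5): flips 1 -> legal
(2,5): flips 3 -> legal
(3,5): flips 1 -> legal
(4,5): flips 3 -> legal
(5,3): no bracket -> illegal
(5,4): no bracket -> illegal
(5,5): flips 1 -> legal
B mobility = 7
-- W to move --
(0,1): flips 1 -> legal
(0,2): no bracket -> illegal
(0,3): no bracket -> illegal
(1,1): flips 2 -> legal
(1,3): no bracket -> illegal
(2,1): flips 1 -> legal
(3,1): flips 2 -> legal
(4,1): flips 1 -> legal
(4,2): flips 2 -> legal
(5,2): flips 1 -> legal
(5,3): flips 2 -> legal
(5,4): no bracket -> illegal
W mobility = 8

Answer: B=7 W=8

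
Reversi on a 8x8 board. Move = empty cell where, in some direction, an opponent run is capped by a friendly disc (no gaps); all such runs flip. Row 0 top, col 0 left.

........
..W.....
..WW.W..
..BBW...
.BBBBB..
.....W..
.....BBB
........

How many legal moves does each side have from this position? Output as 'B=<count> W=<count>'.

Answer: B=8 W=9

Derivation:
-- B to move --
(0,1): flips 3 -> legal
(0,2): flips 2 -> legal
(0,3): no bracket -> illegal
(1,1): flips 1 -> legal
(1,3): flips 1 -> legal
(1,4): flips 1 -> legal
(1,5): no bracket -> illegal
(1,6): flips 2 -> legal
(2,1): no bracket -> illegal
(2,4): flips 1 -> legal
(2,6): no bracket -> illegal
(3,1): no bracket -> illegal
(3,5): flips 1 -> legal
(3,6): no bracket -> illegal
(4,6): no bracket -> illegal
(5,4): no bracket -> illegal
(5,6): no bracket -> illegal
(6,4): no bracket -> illegal
B mobility = 8
-- W to move --
(2,1): no bracket -> illegal
(2,4): no bracket -> illegal
(3,0): no bracket -> illegal
(3,1): flips 2 -> legal
(3,5): flips 1 -> legal
(3,6): no bracket -> illegal
(4,0): no bracket -> illegal
(4,6): no bracket -> illegal
(5,0): flips 2 -> legal
(5,1): no bracket -> illegal
(5,2): flips 3 -> legal
(5,3): flips 2 -> legal
(5,4): flips 1 -> legal
(5,6): flips 1 -> legal
(5,7): no bracket -> illegal
(6,4): no bracket -> illegal
(7,4): no bracket -> illegal
(7,5): flips 1 -> legal
(7,6): no bracket -> illegal
(7,7): flips 1 -> legal
W mobility = 9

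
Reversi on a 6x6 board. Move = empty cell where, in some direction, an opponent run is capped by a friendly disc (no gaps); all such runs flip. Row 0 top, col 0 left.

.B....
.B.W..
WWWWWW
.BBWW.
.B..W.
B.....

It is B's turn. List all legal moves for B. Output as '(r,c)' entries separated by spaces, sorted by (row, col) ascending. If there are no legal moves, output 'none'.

Answer: (0,4) (1,0) (1,2) (1,4) (3,5) (5,5)

Derivation:
(0,2): no bracket -> illegal
(0,3): no bracket -> illegal
(0,4): flips 2 -> legal
(1,0): flips 1 -> legal
(1,2): flips 1 -> legal
(1,4): flips 1 -> legal
(1,5): no bracket -> illegal
(3,0): no bracket -> illegal
(3,5): flips 2 -> legal
(4,2): no bracket -> illegal
(4,3): no bracket -> illegal
(4,5): no bracket -> illegal
(5,3): no bracket -> illegal
(5,4): no bracket -> illegal
(5,5): flips 3 -> legal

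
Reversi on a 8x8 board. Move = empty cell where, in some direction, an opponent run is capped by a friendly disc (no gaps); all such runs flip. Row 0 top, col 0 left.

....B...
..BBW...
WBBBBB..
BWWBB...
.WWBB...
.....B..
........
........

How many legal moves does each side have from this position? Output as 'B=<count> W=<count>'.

Answer: B=8 W=10

Derivation:
-- B to move --
(0,3): flips 1 -> legal
(0,5): flips 1 -> legal
(1,0): flips 1 -> legal
(1,1): no bracket -> illegal
(1,5): flips 1 -> legal
(4,0): flips 3 -> legal
(5,0): flips 2 -> legal
(5,1): flips 3 -> legal
(5,2): flips 3 -> legal
(5,3): no bracket -> illegal
B mobility = 8
-- W to move --
(0,1): no bracket -> illegal
(0,2): flips 2 -> legal
(0,3): no bracket -> illegal
(0,5): no bracket -> illegal
(1,0): flips 1 -> legal
(1,1): flips 3 -> legal
(1,5): flips 2 -> legal
(1,6): no bracket -> illegal
(2,6): flips 5 -> legal
(3,5): flips 2 -> legal
(3,6): flips 1 -> legal
(4,0): flips 1 -> legal
(4,5): flips 2 -> legal
(4,6): no bracket -> illegal
(5,2): no bracket -> illegal
(5,3): no bracket -> illegal
(5,4): flips 4 -> legal
(5,6): no bracket -> illegal
(6,4): no bracket -> illegal
(6,5): no bracket -> illegal
(6,6): no bracket -> illegal
W mobility = 10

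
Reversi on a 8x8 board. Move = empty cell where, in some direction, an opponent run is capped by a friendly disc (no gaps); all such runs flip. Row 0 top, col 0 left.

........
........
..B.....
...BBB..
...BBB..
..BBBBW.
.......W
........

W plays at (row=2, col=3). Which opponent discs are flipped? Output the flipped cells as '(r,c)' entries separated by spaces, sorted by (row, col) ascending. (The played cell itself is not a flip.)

Answer: (3,4) (4,5)

Derivation:
Dir NW: first cell '.' (not opp) -> no flip
Dir N: first cell '.' (not opp) -> no flip
Dir NE: first cell '.' (not opp) -> no flip
Dir W: opp run (2,2), next='.' -> no flip
Dir E: first cell '.' (not opp) -> no flip
Dir SW: first cell '.' (not opp) -> no flip
Dir S: opp run (3,3) (4,3) (5,3), next='.' -> no flip
Dir SE: opp run (3,4) (4,5) capped by W -> flip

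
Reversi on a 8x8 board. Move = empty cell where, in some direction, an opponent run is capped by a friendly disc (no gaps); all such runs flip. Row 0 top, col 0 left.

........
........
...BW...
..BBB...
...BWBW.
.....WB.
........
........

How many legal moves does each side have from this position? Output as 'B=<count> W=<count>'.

Answer: B=8 W=5

Derivation:
-- B to move --
(1,3): no bracket -> illegal
(1,4): flips 1 -> legal
(1,5): flips 1 -> legal
(2,5): flips 1 -> legal
(3,5): no bracket -> illegal
(3,6): flips 1 -> legal
(3,7): no bracket -> illegal
(4,7): flips 1 -> legal
(5,3): no bracket -> illegal
(5,4): flips 2 -> legal
(5,7): no bracket -> illegal
(6,4): no bracket -> illegal
(6,5): flips 1 -> legal
(6,6): flips 2 -> legal
B mobility = 8
-- W to move --
(1,2): no bracket -> illegal
(1,3): no bracket -> illegal
(1,4): no bracket -> illegal
(2,1): no bracket -> illegal
(2,2): flips 2 -> legal
(2,5): no bracket -> illegal
(3,1): no bracket -> illegal
(3,5): flips 1 -> legal
(3,6): no bracket -> illegal
(4,1): no bracket -> illegal
(4,2): flips 2 -> legal
(4,7): no bracket -> illegal
(5,2): no bracket -> illegal
(5,3): no bracket -> illegal
(5,4): no bracket -> illegal
(5,7): flips 1 -> legal
(6,5): no bracket -> illegal
(6,6): flips 1 -> legal
(6,7): no bracket -> illegal
W mobility = 5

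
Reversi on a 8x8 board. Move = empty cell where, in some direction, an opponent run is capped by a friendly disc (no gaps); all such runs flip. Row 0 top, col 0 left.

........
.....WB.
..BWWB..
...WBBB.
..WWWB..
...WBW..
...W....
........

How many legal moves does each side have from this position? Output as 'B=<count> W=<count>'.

-- B to move --
(0,4): no bracket -> illegal
(0,5): flips 1 -> legal
(0,6): no bracket -> illegal
(1,2): flips 1 -> legal
(1,3): flips 1 -> legal
(1,4): flips 2 -> legal
(2,6): no bracket -> illegal
(3,1): no bracket -> illegal
(3,2): flips 2 -> legal
(4,1): flips 3 -> legal
(4,6): no bracket -> illegal
(5,1): no bracket -> illegal
(5,2): flips 2 -> legal
(5,6): flips 1 -> legal
(6,2): flips 2 -> legal
(6,4): no bracket -> illegal
(6,5): flips 1 -> legal
(6,6): flips 3 -> legal
(7,2): flips 1 -> legal
(7,3): no bracket -> illegal
(7,4): no bracket -> illegal
B mobility = 12
-- W to move --
(0,5): no bracket -> illegal
(0,6): no bracket -> illegal
(0,7): flips 3 -> legal
(1,1): flips 1 -> legal
(1,2): no bracket -> illegal
(1,3): no bracket -> illegal
(1,4): no bracket -> illegal
(1,7): flips 1 -> legal
(2,1): flips 1 -> legal
(2,6): flips 2 -> legal
(2,7): flips 3 -> legal
(3,1): no bracket -> illegal
(3,2): no bracket -> illegal
(3,7): flips 3 -> legal
(4,6): flips 2 -> legal
(4,7): no bracket -> illegal
(5,6): flips 2 -> legal
(6,4): flips 1 -> legal
(6,5): flips 1 -> legal
W mobility = 11

Answer: B=12 W=11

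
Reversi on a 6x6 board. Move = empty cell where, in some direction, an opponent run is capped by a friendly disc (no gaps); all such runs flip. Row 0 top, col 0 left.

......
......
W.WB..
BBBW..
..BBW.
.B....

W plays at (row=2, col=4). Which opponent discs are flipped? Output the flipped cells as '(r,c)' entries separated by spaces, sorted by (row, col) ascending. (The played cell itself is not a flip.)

Dir NW: first cell '.' (not opp) -> no flip
Dir N: first cell '.' (not opp) -> no flip
Dir NE: first cell '.' (not opp) -> no flip
Dir W: opp run (2,3) capped by W -> flip
Dir E: first cell '.' (not opp) -> no flip
Dir SW: first cell 'W' (not opp) -> no flip
Dir S: first cell '.' (not opp) -> no flip
Dir SE: first cell '.' (not opp) -> no flip

Answer: (2,3)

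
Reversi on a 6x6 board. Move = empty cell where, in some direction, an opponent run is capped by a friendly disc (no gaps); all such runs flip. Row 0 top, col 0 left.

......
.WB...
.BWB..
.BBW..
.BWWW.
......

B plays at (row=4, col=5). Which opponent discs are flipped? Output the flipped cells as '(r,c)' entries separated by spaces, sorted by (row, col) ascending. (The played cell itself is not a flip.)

Answer: (4,2) (4,3) (4,4)

Derivation:
Dir NW: first cell '.' (not opp) -> no flip
Dir N: first cell '.' (not opp) -> no flip
Dir NE: edge -> no flip
Dir W: opp run (4,4) (4,3) (4,2) capped by B -> flip
Dir E: edge -> no flip
Dir SW: first cell '.' (not opp) -> no flip
Dir S: first cell '.' (not opp) -> no flip
Dir SE: edge -> no flip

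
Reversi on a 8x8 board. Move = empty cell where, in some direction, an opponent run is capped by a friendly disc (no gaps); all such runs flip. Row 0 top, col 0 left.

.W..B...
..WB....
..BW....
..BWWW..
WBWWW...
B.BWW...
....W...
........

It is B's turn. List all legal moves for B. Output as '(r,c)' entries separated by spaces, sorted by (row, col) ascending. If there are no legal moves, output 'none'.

Answer: (0,2) (1,1) (1,4) (2,4) (2,5) (3,0) (3,6) (4,5) (5,5) (6,3) (6,5)

Derivation:
(0,0): no bracket -> illegal
(0,2): flips 1 -> legal
(0,3): no bracket -> illegal
(1,0): no bracket -> illegal
(1,1): flips 1 -> legal
(1,4): flips 1 -> legal
(2,1): no bracket -> illegal
(2,4): flips 1 -> legal
(2,5): flips 2 -> legal
(2,6): no bracket -> illegal
(3,0): flips 1 -> legal
(3,1): no bracket -> illegal
(3,6): flips 3 -> legal
(4,5): flips 3 -> legal
(4,6): no bracket -> illegal
(5,1): no bracket -> illegal
(5,5): flips 4 -> legal
(6,2): no bracket -> illegal
(6,3): flips 4 -> legal
(6,5): flips 2 -> legal
(7,3): no bracket -> illegal
(7,4): no bracket -> illegal
(7,5): no bracket -> illegal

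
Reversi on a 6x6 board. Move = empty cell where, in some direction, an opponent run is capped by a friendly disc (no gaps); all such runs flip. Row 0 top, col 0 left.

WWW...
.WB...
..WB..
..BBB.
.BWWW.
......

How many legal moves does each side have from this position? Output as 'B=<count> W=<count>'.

Answer: B=8 W=6

Derivation:
-- B to move --
(0,3): no bracket -> illegal
(1,0): flips 1 -> legal
(1,3): no bracket -> illegal
(2,0): no bracket -> illegal
(2,1): flips 1 -> legal
(3,1): no bracket -> illegal
(3,5): no bracket -> illegal
(4,5): flips 3 -> legal
(5,1): flips 1 -> legal
(5,2): flips 2 -> legal
(5,3): flips 1 -> legal
(5,4): flips 2 -> legal
(5,5): flips 1 -> legal
B mobility = 8
-- W to move --
(0,3): no bracket -> illegal
(1,3): flips 3 -> legal
(1,4): no bracket -> illegal
(2,1): flips 1 -> legal
(2,4): flips 3 -> legal
(2,5): flips 1 -> legal
(3,0): no bracket -> illegal
(3,1): no bracket -> illegal
(3,5): no bracket -> illegal
(4,0): flips 1 -> legal
(4,5): flips 3 -> legal
(5,0): no bracket -> illegal
(5,1): no bracket -> illegal
(5,2): no bracket -> illegal
W mobility = 6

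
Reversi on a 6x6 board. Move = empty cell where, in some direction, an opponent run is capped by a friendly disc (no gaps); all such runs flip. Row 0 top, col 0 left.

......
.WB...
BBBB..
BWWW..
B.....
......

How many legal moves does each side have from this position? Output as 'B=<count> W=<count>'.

-- B to move --
(0,0): flips 1 -> legal
(0,1): flips 1 -> legal
(0,2): flips 1 -> legal
(1,0): flips 1 -> legal
(2,4): no bracket -> illegal
(3,4): flips 3 -> legal
(4,1): flips 2 -> legal
(4,2): flips 2 -> legal
(4,3): flips 2 -> legal
(4,4): flips 1 -> legal
B mobility = 9
-- W to move --
(0,1): no bracket -> illegal
(0,2): flips 2 -> legal
(0,3): no bracket -> illegal
(1,0): flips 1 -> legal
(1,3): flips 3 -> legal
(1,4): flips 1 -> legal
(2,4): no bracket -> illegal
(3,4): no bracket -> illegal
(4,1): no bracket -> illegal
(5,0): no bracket -> illegal
(5,1): no bracket -> illegal
W mobility = 4

Answer: B=9 W=4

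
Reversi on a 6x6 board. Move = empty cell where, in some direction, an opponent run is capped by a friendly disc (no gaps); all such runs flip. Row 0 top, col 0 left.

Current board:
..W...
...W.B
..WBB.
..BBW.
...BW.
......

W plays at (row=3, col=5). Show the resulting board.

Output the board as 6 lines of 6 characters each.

Place W at (3,5); scan 8 dirs for brackets.
Dir NW: opp run (2,4) capped by W -> flip
Dir N: first cell '.' (not opp) -> no flip
Dir NE: edge -> no flip
Dir W: first cell 'W' (not opp) -> no flip
Dir E: edge -> no flip
Dir SW: first cell 'W' (not opp) -> no flip
Dir S: first cell '.' (not opp) -> no flip
Dir SE: edge -> no flip
All flips: (2,4)

Answer: ..W...
...W.B
..WBW.
..BBWW
...BW.
......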